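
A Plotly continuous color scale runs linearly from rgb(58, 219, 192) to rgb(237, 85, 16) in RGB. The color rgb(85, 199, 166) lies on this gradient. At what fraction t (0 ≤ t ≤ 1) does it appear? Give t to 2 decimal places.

Invert the lerp on the R channel (largest span, 179): t = (85 − 58) / (237 − 58) = 27/179 = 0.15084.
Check on G: (199 − 219)/(85 − 219) = 0.1493 ✓

0.15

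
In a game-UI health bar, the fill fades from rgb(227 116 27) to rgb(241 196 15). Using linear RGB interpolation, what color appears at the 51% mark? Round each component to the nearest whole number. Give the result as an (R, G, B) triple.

51% corresponds to t = 0.51.
R = 227 + 0.51 × (241 − 227) = 227 + 0.51 × 14 = 234.14 → 234
G = 116 + 0.51 × (196 − 116) = 116 + 0.51 × 80 = 156.8 → 157
B = 27 + 0.51 × (15 − 27) = 27 + 0.51 × -12 = 20.88 → 21

(234, 157, 21)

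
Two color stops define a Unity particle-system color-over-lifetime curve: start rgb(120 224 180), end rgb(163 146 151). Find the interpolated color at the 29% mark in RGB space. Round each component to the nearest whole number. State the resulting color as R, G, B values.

(132, 201, 172)

29% corresponds to t = 0.29.
R = 120 + 0.29 × (163 − 120) = 120 + 0.29 × 43 = 132.47 → 132
G = 224 + 0.29 × (146 − 224) = 224 + 0.29 × -78 = 201.38 → 201
B = 180 + 0.29 × (151 − 180) = 180 + 0.29 × -29 = 171.59 → 172
So the blended color is (132, 201, 172), about #84c9ac.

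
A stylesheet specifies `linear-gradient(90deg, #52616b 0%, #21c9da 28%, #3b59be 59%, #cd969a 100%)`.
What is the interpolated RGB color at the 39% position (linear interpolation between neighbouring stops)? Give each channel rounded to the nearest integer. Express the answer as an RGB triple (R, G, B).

39% lies between the 28% and 59% stops, so the local fraction is t = (39 − 28)/(59 − 28) = 11/31 ≈ 0.3548.
#21c9da → (33, 201, 218); #3b59be → (59, 89, 190).
R = 33 + 0.3548 × (59 − 33) = 42.225 → 42
G = 201 + 0.3548 × (89 − 201) = 161.262 → 161
B = 218 + 0.3548 × (190 − 218) = 208.066 → 208

(42, 161, 208)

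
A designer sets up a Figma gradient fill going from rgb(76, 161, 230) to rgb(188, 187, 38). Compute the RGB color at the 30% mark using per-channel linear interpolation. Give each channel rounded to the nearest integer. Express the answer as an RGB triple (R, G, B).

30% corresponds to t = 0.3.
R = 76 + 0.3 × (188 − 76) = 76 + 0.3 × 112 = 109.6 → 110
G = 161 + 0.3 × (187 − 161) = 161 + 0.3 × 26 = 168.8 → 169
B = 230 + 0.3 × (38 − 230) = 230 + 0.3 × -192 = 172.4 → 172

(110, 169, 172)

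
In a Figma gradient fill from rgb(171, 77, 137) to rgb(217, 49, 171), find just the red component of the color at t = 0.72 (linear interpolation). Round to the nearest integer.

204

R = 171 + 0.72 × (217 − 171) = 204.12 → 204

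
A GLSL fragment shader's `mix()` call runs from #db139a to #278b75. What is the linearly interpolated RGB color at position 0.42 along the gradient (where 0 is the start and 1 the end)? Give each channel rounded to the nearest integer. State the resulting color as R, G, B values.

(143, 69, 138)

#db139a → (219, 19, 154); #278b75 → (39, 139, 117).
R = 219 + 0.42 × (39 − 219) = 219 + 0.42 × -180 = 143.4 → 143
G = 19 + 0.42 × (139 − 19) = 19 + 0.42 × 120 = 69.4 → 69
B = 154 + 0.42 × (117 − 154) = 154 + 0.42 × -37 = 138.46 → 138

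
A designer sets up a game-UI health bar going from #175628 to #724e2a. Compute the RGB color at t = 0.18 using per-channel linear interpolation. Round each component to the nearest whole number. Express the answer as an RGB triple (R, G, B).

(39, 85, 40)

#175628 → (23, 86, 40); #724e2a → (114, 78, 42).
R = 23 + 0.18 × (114 − 23) = 23 + 0.18 × 91 = 39.38 → 39
G = 86 + 0.18 × (78 − 86) = 86 + 0.18 × -8 = 84.56 → 85
B = 40 + 0.18 × (42 − 40) = 40 + 0.18 × 2 = 40.36 → 40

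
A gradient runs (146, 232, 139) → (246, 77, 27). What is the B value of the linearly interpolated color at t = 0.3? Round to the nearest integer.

B = 139 + 0.3 × (27 − 139) = 105.4 → 105

105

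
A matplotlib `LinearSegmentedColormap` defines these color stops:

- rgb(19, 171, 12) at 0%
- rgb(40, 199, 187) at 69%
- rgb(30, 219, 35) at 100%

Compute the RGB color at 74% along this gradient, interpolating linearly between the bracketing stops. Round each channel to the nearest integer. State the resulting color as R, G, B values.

74% lies between the 69% and 100% stops, so the local fraction is t = (74 − 69)/(100 − 69) = 5/31 ≈ 0.1613.
R = 40 + 0.1613 × (30 − 40) = 38.387 → 38
G = 199 + 0.1613 × (219 − 199) = 202.226 → 202
B = 187 + 0.1613 × (35 − 187) = 162.482 → 162

(38, 202, 162)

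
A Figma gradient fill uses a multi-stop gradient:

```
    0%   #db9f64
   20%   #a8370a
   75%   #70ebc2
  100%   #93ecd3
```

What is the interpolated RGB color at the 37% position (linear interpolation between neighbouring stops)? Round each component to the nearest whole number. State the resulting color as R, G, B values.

(151, 111, 67)

37% lies between the 20% and 75% stops, so the local fraction is t = (37 − 20)/(75 − 20) = 17/55 ≈ 0.3091.
#a8370a → (168, 55, 10); #70ebc2 → (112, 235, 194).
R = 168 + 0.3091 × (112 − 168) = 150.69 → 151
G = 55 + 0.3091 × (235 − 55) = 110.638 → 111
B = 10 + 0.3091 × (194 − 10) = 66.874 → 67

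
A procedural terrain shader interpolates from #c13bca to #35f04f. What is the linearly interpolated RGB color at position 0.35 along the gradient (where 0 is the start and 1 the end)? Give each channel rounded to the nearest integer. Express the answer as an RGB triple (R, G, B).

#c13bca → (193, 59, 202); #35f04f → (53, 240, 79).
R = 193 + 0.35 × (53 − 193) = 193 + 0.35 × -140 = 144 → 144
G = 59 + 0.35 × (240 − 59) = 59 + 0.35 × 181 = 122.35 → 122
B = 202 + 0.35 × (79 − 202) = 202 + 0.35 × -123 = 158.95 → 159
So the blended color is (144, 122, 159), about #907a9f.

(144, 122, 159)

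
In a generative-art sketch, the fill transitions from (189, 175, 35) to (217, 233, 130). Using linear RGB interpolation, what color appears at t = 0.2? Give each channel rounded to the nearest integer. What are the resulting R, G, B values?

(195, 187, 54)

R = 189 + 0.2 × (217 − 189) = 189 + 0.2 × 28 = 194.6 → 195
G = 175 + 0.2 × (233 − 175) = 175 + 0.2 × 58 = 186.6 → 187
B = 35 + 0.2 × (130 − 35) = 35 + 0.2 × 95 = 54 → 54
So the blended color is (195, 187, 54), about #c3bb36.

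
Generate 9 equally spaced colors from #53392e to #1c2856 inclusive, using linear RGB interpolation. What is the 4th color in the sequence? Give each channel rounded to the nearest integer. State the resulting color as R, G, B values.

(62, 51, 61)

With 9 swatches and endpoints inclusive, swatch 4 sits at t = (4 − 1)/(9 − 1) = 3/8 ≈ 0.375.
#53392e → (83, 57, 46); #1c2856 → (28, 40, 86).
R = 83 + 0.375 × (28 − 83) = 62.375 → 62
G = 57 + 0.375 × (40 − 57) = 50.625 → 51
B = 46 + 0.375 × (86 − 46) = 61 → 61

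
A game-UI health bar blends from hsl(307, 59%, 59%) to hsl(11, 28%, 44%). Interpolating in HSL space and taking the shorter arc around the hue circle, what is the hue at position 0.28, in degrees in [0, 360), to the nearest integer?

Hue: 11 − 307 = -296°, but |-296| > 180 so the shorter arc goes the other way: Δh = -296 + 360 = 64°.
H = 307 + 0.28 × (64) = 324.92 → 325°

325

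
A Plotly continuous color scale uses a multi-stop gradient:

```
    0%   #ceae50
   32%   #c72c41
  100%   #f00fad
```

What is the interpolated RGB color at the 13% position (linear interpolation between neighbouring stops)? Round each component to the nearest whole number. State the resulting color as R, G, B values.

13% lies between the 0% and 32% stops, so the local fraction is t = (13 − 0)/(32 − 0) = 13/32 ≈ 0.4062.
#ceae50 → (206, 174, 80); #c72c41 → (199, 44, 65).
R = 206 + 0.4062 × (199 − 206) = 203.157 → 203
G = 174 + 0.4062 × (44 − 174) = 121.194 → 121
B = 80 + 0.4062 × (65 − 80) = 73.907 → 74

(203, 121, 74)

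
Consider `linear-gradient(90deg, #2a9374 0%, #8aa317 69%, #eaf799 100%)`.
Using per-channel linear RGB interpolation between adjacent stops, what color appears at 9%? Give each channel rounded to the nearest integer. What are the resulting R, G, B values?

(55, 149, 104)

9% lies between the 0% and 69% stops, so the local fraction is t = (9 − 0)/(69 − 0) = 9/69 ≈ 0.1304.
#2a9374 → (42, 147, 116); #8aa317 → (138, 163, 23).
R = 42 + 0.1304 × (138 − 42) = 54.518 → 55
G = 147 + 0.1304 × (163 − 147) = 149.086 → 149
B = 116 + 0.1304 × (23 − 116) = 103.873 → 104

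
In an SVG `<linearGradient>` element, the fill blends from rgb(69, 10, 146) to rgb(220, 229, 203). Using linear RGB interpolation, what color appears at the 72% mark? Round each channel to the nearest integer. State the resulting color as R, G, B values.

(178, 168, 187)

72% corresponds to t = 0.72.
R = 69 + 0.72 × (220 − 69) = 69 + 0.72 × 151 = 177.72 → 178
G = 10 + 0.72 × (229 − 10) = 10 + 0.72 × 219 = 167.68 → 168
B = 146 + 0.72 × (203 − 146) = 146 + 0.72 × 57 = 187.04 → 187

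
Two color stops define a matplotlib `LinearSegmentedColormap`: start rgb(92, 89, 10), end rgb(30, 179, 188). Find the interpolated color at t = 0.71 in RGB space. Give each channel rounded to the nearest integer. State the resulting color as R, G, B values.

R = 92 + 0.71 × (30 − 92) = 92 + 0.71 × -62 = 47.98 → 48
G = 89 + 0.71 × (179 − 89) = 89 + 0.71 × 90 = 152.9 → 153
B = 10 + 0.71 × (188 − 10) = 10 + 0.71 × 178 = 136.38 → 136

(48, 153, 136)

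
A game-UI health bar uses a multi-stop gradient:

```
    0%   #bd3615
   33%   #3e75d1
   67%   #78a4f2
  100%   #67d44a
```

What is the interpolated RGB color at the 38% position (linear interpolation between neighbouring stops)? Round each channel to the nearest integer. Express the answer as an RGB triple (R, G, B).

38% lies between the 33% and 67% stops, so the local fraction is t = (38 − 33)/(67 − 33) = 5/34 ≈ 0.1471.
#3e75d1 → (62, 117, 209); #78a4f2 → (120, 164, 242).
R = 62 + 0.1471 × (120 − 62) = 70.532 → 71
G = 117 + 0.1471 × (164 − 117) = 123.914 → 124
B = 209 + 0.1471 × (242 − 209) = 213.854 → 214

(71, 124, 214)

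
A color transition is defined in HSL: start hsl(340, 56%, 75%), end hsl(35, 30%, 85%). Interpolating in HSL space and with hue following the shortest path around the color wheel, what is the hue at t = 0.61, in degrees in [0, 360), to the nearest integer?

Hue: 35 − 340 = -305°, but |-305| > 180 so the shorter arc goes the other way: Δh = -305 + 360 = 55°.
H = 340 + 0.61 × (55) = 373.55 → 374 → 374 mod 360 = 14°

14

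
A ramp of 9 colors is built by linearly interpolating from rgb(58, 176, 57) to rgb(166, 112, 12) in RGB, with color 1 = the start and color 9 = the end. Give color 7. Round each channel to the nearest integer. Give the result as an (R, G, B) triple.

With 9 swatches and endpoints inclusive, swatch 7 sits at t = (7 − 1)/(9 − 1) = 6/8 ≈ 0.75.
R = 58 + 0.75 × (166 − 58) = 139 → 139
G = 176 + 0.75 × (112 − 176) = 128 → 128
B = 57 + 0.75 × (12 − 57) = 23.25 → 23

(139, 128, 23)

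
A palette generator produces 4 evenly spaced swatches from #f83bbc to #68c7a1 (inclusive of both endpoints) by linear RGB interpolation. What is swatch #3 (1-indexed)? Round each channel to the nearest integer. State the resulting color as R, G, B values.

(152, 152, 170)

With 4 swatches and endpoints inclusive, swatch 3 sits at t = (3 − 1)/(4 − 1) = 2/3 ≈ 0.6667.
#f83bbc → (248, 59, 188); #68c7a1 → (104, 199, 161).
R = 248 + 0.6667 × (104 − 248) = 151.995 → 152
G = 59 + 0.6667 × (199 − 59) = 152.338 → 152
B = 188 + 0.6667 × (161 − 188) = 169.999 → 170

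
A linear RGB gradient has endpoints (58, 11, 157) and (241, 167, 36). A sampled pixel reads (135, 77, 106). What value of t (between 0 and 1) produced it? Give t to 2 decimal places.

Invert the lerp on the R channel (largest span, 183): t = (135 − 58) / (241 − 58) = 77/183 = 0.42077.
Check on G: (77 − 11)/(167 − 11) = 0.4231 ✓

0.42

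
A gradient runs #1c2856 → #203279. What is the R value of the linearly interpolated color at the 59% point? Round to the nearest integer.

R₁ = 28 (from #1c2856), R₂ = 32 (from #203279).
R = 28 + 0.59 × (32 − 28) = 30.36 → 30

30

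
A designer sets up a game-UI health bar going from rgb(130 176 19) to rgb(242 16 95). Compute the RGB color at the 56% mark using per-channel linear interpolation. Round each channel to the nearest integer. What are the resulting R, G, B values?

(193, 86, 62)

56% corresponds to t = 0.56.
R = 130 + 0.56 × (242 − 130) = 130 + 0.56 × 112 = 192.72 → 193
G = 176 + 0.56 × (16 − 176) = 176 + 0.56 × -160 = 86.4 → 86
B = 19 + 0.56 × (95 − 19) = 19 + 0.56 × 76 = 61.56 → 62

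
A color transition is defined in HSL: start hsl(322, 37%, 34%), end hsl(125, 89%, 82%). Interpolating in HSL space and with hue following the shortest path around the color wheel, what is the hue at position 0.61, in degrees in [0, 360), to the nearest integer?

Hue: 125 − 322 = -197°, but |-197| > 180 so the shorter arc goes the other way: Δh = -197 + 360 = 163°.
H = 322 + 0.61 × (163) = 421.43 → 421 → 421 mod 360 = 61°

61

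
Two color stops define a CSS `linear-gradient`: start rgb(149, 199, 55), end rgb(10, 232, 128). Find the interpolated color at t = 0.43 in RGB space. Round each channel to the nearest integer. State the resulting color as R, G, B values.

(89, 213, 86)

R = 149 + 0.43 × (10 − 149) = 149 + 0.43 × -139 = 89.23 → 89
G = 199 + 0.43 × (232 − 199) = 199 + 0.43 × 33 = 213.19 → 213
B = 55 + 0.43 × (128 − 55) = 55 + 0.43 × 73 = 86.39 → 86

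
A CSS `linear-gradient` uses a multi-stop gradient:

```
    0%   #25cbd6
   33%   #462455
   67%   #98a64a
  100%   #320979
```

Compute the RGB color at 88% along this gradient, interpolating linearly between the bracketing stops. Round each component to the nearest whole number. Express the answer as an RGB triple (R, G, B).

(87, 66, 104)

88% lies between the 67% and 100% stops, so the local fraction is t = (88 − 67)/(100 − 67) = 21/33 ≈ 0.6364.
#98a64a → (152, 166, 74); #320979 → (50, 9, 121).
R = 152 + 0.6364 × (50 − 152) = 87.087 → 87
G = 166 + 0.6364 × (9 − 166) = 66.085 → 66
B = 74 + 0.6364 × (121 − 74) = 103.911 → 104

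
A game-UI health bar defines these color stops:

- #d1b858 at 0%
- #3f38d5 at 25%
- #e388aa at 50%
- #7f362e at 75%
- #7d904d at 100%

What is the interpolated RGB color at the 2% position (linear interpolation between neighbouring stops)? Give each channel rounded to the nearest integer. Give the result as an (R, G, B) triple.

2% lies between the 0% and 25% stops, so the local fraction is t = (2 − 0)/(25 − 0) = 2/25 ≈ 0.08.
#d1b858 → (209, 184, 88); #3f38d5 → (63, 56, 213).
R = 209 + 0.08 × (63 − 209) = 197.32 → 197
G = 184 + 0.08 × (56 − 184) = 173.76 → 174
B = 88 + 0.08 × (213 − 88) = 98 → 98

(197, 174, 98)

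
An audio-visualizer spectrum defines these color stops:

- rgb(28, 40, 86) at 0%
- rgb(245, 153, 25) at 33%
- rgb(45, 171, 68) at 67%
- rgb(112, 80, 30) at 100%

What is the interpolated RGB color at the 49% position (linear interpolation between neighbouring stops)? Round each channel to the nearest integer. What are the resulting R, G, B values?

(151, 161, 45)

49% lies between the 33% and 67% stops, so the local fraction is t = (49 − 33)/(67 − 33) = 16/34 ≈ 0.4706.
R = 245 + 0.4706 × (45 − 245) = 150.88 → 151
G = 153 + 0.4706 × (171 − 153) = 161.471 → 161
B = 25 + 0.4706 × (68 − 25) = 45.236 → 45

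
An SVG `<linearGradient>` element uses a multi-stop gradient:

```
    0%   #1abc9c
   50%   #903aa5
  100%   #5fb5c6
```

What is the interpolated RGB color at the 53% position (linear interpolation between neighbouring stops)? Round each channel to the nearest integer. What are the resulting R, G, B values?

(141, 65, 167)

53% lies between the 50% and 100% stops, so the local fraction is t = (53 − 50)/(100 − 50) = 3/50 ≈ 0.06.
#903aa5 → (144, 58, 165); #5fb5c6 → (95, 181, 198).
R = 144 + 0.06 × (95 − 144) = 141.06 → 141
G = 58 + 0.06 × (181 − 58) = 65.38 → 65
B = 165 + 0.06 × (198 − 165) = 166.98 → 167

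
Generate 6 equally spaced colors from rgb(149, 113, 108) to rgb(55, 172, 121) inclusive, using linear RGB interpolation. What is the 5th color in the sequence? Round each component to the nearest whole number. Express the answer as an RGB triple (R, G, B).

With 6 swatches and endpoints inclusive, swatch 5 sits at t = (5 − 1)/(6 − 1) = 4/5 ≈ 0.8.
R = 149 + 0.8 × (55 − 149) = 73.8 → 74
G = 113 + 0.8 × (172 − 113) = 160.2 → 160
B = 108 + 0.8 × (121 − 108) = 118.4 → 118

(74, 160, 118)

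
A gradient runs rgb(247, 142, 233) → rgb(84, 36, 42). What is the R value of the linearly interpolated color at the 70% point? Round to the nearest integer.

R = 247 + 0.7 × (84 − 247) = 132.9 → 133

133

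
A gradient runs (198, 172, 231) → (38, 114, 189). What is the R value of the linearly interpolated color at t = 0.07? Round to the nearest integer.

187

R = 198 + 0.07 × (38 − 198) = 186.8 → 187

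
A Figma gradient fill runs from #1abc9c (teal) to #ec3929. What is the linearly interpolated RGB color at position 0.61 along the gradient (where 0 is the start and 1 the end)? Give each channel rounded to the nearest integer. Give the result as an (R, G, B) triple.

(154, 108, 86)

#1abc9c → (26, 188, 156); #ec3929 → (236, 57, 41).
R = 26 + 0.61 × (236 − 26) = 26 + 0.61 × 210 = 154.1 → 154
G = 188 + 0.61 × (57 − 188) = 188 + 0.61 × -131 = 108.09 → 108
B = 156 + 0.61 × (41 − 156) = 156 + 0.61 × -115 = 85.85 → 86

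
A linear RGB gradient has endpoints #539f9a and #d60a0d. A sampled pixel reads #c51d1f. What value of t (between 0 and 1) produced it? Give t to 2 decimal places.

0.87

Invert the lerp on the G channel (largest span, 149): t = (29 − 159) / (10 − 159) = -130/-149 = 0.87248.
Check on R: (197 − 83)/(214 − 83) = 0.8702 ✓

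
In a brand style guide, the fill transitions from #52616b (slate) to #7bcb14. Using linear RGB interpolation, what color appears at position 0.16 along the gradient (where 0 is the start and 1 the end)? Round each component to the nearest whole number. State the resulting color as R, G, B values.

#52616b → (82, 97, 107); #7bcb14 → (123, 203, 20).
R = 82 + 0.16 × (123 − 82) = 82 + 0.16 × 41 = 88.56 → 89
G = 97 + 0.16 × (203 − 97) = 97 + 0.16 × 106 = 113.96 → 114
B = 107 + 0.16 × (20 − 107) = 107 + 0.16 × -87 = 93.08 → 93

(89, 114, 93)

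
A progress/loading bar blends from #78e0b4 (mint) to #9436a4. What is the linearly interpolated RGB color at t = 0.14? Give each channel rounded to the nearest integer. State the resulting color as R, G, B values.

#78e0b4 → (120, 224, 180); #9436a4 → (148, 54, 164).
R = 120 + 0.14 × (148 − 120) = 120 + 0.14 × 28 = 123.92 → 124
G = 224 + 0.14 × (54 − 224) = 224 + 0.14 × -170 = 200.2 → 200
B = 180 + 0.14 × (164 − 180) = 180 + 0.14 × -16 = 177.76 → 178

(124, 200, 178)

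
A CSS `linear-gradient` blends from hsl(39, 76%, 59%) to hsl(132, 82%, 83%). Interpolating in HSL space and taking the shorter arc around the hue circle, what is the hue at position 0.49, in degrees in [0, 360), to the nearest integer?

Hue arc: Δh = 132 − 39 = 93° (|Δh| ≤ 180, already the shorter path).
H = 39 + 0.49 × (93) = 84.57 → 85°

85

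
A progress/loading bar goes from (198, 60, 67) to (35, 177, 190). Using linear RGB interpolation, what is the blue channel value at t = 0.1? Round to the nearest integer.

B = 67 + 0.1 × (190 − 67) = 79.3 → 79

79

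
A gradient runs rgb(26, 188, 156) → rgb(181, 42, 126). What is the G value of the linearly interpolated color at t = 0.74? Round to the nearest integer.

80

G = 188 + 0.74 × (42 − 188) = 79.96 → 80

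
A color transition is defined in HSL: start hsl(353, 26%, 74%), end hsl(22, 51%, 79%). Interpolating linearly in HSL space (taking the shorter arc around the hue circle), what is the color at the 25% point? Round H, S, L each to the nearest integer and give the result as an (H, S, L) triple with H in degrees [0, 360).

Hue: 22 − 353 = -331°, but |-331| > 180 so the shorter arc goes the other way: Δh = -331 + 360 = 29°.
H = 353 + 0.25 × (29) = 360.25 → 360 → 360 mod 360 = 0°
S = 26 + 0.25 × (51 − 26) = 32.25 → 32%
L = 74 + 0.25 × (79 − 74) = 75.25 → 75%

(0, 32, 75)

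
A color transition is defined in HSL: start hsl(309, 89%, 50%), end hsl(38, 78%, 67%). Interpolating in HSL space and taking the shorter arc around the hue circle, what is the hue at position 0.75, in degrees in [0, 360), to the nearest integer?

Hue: 38 − 309 = -271°, but |-271| > 180 so the shorter arc goes the other way: Δh = -271 + 360 = 89°.
H = 309 + 0.75 × (89) = 375.75 → 376 → 376 mod 360 = 16°

16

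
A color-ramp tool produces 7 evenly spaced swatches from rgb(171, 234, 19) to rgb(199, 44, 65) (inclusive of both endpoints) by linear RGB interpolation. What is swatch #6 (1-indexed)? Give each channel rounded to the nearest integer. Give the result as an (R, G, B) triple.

With 7 swatches and endpoints inclusive, swatch 6 sits at t = (6 − 1)/(7 − 1) = 5/6 ≈ 0.8333.
R = 171 + 0.8333 × (199 − 171) = 194.332 → 194
G = 234 + 0.8333 × (44 − 234) = 75.673 → 76
B = 19 + 0.8333 × (65 − 19) = 57.332 → 57

(194, 76, 57)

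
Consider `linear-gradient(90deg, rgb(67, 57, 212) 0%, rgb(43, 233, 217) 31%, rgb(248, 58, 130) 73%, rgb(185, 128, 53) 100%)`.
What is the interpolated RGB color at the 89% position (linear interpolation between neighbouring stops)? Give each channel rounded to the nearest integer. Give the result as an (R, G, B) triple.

(211, 99, 84)

89% lies between the 73% and 100% stops, so the local fraction is t = (89 − 73)/(100 − 73) = 16/27 ≈ 0.5926.
R = 248 + 0.5926 × (185 − 248) = 210.666 → 211
G = 58 + 0.5926 × (128 − 58) = 99.482 → 99
B = 130 + 0.5926 × (53 − 130) = 84.37 → 84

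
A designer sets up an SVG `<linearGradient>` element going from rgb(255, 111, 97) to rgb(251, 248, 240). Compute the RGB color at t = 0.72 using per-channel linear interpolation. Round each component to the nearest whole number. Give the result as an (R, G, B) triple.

(252, 210, 200)

R = 255 + 0.72 × (251 − 255) = 255 + 0.72 × -4 = 252.12 → 252
G = 111 + 0.72 × (248 − 111) = 111 + 0.72 × 137 = 209.64 → 210
B = 97 + 0.72 × (240 − 97) = 97 + 0.72 × 143 = 199.96 → 200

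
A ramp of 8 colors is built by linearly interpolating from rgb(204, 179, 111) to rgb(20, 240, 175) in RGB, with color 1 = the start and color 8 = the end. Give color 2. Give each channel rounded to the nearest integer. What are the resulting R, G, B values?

With 8 swatches and endpoints inclusive, swatch 2 sits at t = (2 − 1)/(8 − 1) = 1/7 ≈ 0.1429.
R = 204 + 0.1429 × (20 − 204) = 177.706 → 178
G = 179 + 0.1429 × (240 − 179) = 187.717 → 188
B = 111 + 0.1429 × (175 − 111) = 120.146 → 120

(178, 188, 120)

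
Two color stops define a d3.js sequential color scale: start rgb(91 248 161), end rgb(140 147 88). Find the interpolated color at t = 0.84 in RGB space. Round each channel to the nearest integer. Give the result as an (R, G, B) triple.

(132, 163, 100)

R = 91 + 0.84 × (140 − 91) = 91 + 0.84 × 49 = 132.16 → 132
G = 248 + 0.84 × (147 − 248) = 248 + 0.84 × -101 = 163.16 → 163
B = 161 + 0.84 × (88 − 161) = 161 + 0.84 × -73 = 99.68 → 100
So the blended color is (132, 163, 100), about #84a364.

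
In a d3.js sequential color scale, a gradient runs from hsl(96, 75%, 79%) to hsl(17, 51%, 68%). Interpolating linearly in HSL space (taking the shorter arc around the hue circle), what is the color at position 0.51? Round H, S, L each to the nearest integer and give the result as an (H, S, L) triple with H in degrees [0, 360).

(56, 63, 73)

Hue arc: Δh = 17 − 96 = -79° (|Δh| ≤ 180, already the shorter path).
H = 96 + 0.51 × (-79) = 55.71 → 56°
S = 75 + 0.51 × (51 − 75) = 62.76 → 63%
L = 79 + 0.51 × (68 − 79) = 73.39 → 73%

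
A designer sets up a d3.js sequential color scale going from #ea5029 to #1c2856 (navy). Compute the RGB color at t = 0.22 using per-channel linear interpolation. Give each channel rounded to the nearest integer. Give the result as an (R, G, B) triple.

#ea5029 → (234, 80, 41); #1c2856 → (28, 40, 86).
R = 234 + 0.22 × (28 − 234) = 234 + 0.22 × -206 = 188.68 → 189
G = 80 + 0.22 × (40 − 80) = 80 + 0.22 × -40 = 71.2 → 71
B = 41 + 0.22 × (86 − 41) = 41 + 0.22 × 45 = 50.9 → 51

(189, 71, 51)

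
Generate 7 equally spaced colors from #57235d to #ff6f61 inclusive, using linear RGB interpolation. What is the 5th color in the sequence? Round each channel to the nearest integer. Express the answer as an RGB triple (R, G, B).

(199, 86, 96)

With 7 swatches and endpoints inclusive, swatch 5 sits at t = (5 − 1)/(7 − 1) = 4/6 ≈ 0.6667.
#57235d → (87, 35, 93); #ff6f61 → (255, 111, 97).
R = 87 + 0.6667 × (255 − 87) = 199.006 → 199
G = 35 + 0.6667 × (111 − 35) = 85.669 → 86
B = 93 + 0.6667 × (97 − 93) = 95.667 → 96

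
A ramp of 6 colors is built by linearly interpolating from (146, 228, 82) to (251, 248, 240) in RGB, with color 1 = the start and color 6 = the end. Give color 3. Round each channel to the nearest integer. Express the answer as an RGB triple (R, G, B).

With 6 swatches and endpoints inclusive, swatch 3 sits at t = (3 − 1)/(6 − 1) = 2/5 ≈ 0.4.
R = 146 + 0.4 × (251 − 146) = 188 → 188
G = 228 + 0.4 × (248 − 228) = 236 → 236
B = 82 + 0.4 × (240 − 82) = 145.2 → 145

(188, 236, 145)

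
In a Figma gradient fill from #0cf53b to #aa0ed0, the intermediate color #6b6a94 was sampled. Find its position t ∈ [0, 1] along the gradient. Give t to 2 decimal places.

0.60

Invert the lerp on the G channel (largest span, 231): t = (106 − 245) / (14 − 245) = -139/-231 = 0.60173.
Check on R: (107 − 12)/(170 − 12) = 0.6013 ✓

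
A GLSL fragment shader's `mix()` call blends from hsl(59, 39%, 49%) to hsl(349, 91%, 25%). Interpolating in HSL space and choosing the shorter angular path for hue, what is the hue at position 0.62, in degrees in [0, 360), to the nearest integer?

16

Hue: 349 − 59 = 290°, but |290| > 180 so the shorter arc goes the other way: Δh = 290 − 360 = -70°.
H = 59 + 0.62 × (-70) = 15.6 → 16°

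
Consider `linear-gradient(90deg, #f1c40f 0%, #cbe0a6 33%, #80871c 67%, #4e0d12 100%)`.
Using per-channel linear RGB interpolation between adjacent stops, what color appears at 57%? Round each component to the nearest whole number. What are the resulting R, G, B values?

(150, 161, 69)

57% lies between the 33% and 67% stops, so the local fraction is t = (57 − 33)/(67 − 33) = 24/34 ≈ 0.7059.
#cbe0a6 → (203, 224, 166); #80871c → (128, 135, 28).
R = 203 + 0.7059 × (128 − 203) = 150.058 → 150
G = 224 + 0.7059 × (135 − 224) = 161.175 → 161
B = 166 + 0.7059 × (28 − 166) = 68.586 → 69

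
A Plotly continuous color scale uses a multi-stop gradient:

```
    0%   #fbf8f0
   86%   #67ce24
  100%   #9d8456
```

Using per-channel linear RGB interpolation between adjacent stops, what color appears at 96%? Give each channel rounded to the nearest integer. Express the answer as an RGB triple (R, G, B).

96% lies between the 86% and 100% stops, so the local fraction is t = (96 − 86)/(100 − 86) = 10/14 ≈ 0.7143.
#67ce24 → (103, 206, 36); #9d8456 → (157, 132, 86).
R = 103 + 0.7143 × (157 − 103) = 141.572 → 142
G = 206 + 0.7143 × (132 − 206) = 153.142 → 153
B = 36 + 0.7143 × (86 − 36) = 71.715 → 72

(142, 153, 72)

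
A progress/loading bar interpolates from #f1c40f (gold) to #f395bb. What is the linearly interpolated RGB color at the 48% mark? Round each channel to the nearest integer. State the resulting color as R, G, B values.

#f1c40f → (241, 196, 15); #f395bb → (243, 149, 187).
48% corresponds to t = 0.48.
R = 241 + 0.48 × (243 − 241) = 241 + 0.48 × 2 = 241.96 → 242
G = 196 + 0.48 × (149 − 196) = 196 + 0.48 × -47 = 173.44 → 173
B = 15 + 0.48 × (187 − 15) = 15 + 0.48 × 172 = 97.56 → 98

(242, 173, 98)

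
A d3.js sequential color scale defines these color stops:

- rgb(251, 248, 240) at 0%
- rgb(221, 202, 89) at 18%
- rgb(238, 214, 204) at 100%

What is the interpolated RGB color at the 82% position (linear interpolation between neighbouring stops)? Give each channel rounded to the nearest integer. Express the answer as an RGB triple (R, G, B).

82% lies between the 18% and 100% stops, so the local fraction is t = (82 − 18)/(100 − 18) = 64/82 ≈ 0.7805.
R = 221 + 0.7805 × (238 − 221) = 234.268 → 234
G = 202 + 0.7805 × (214 − 202) = 211.366 → 211
B = 89 + 0.7805 × (204 − 89) = 178.757 → 179

(234, 211, 179)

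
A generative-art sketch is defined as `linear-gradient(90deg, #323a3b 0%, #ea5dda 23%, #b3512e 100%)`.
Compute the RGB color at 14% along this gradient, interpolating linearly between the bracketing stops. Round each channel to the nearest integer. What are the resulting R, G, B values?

(162, 79, 156)

14% lies between the 0% and 23% stops, so the local fraction is t = (14 − 0)/(23 − 0) = 14/23 ≈ 0.6087.
#323a3b → (50, 58, 59); #ea5dda → (234, 93, 218).
R = 50 + 0.6087 × (234 − 50) = 162.001 → 162
G = 58 + 0.6087 × (93 − 58) = 79.305 → 79
B = 59 + 0.6087 × (218 − 59) = 155.783 → 156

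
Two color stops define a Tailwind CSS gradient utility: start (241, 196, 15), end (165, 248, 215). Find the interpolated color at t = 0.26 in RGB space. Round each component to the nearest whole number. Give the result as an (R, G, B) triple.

R = 241 + 0.26 × (165 − 241) = 241 + 0.26 × -76 = 221.24 → 221
G = 196 + 0.26 × (248 − 196) = 196 + 0.26 × 52 = 209.52 → 210
B = 15 + 0.26 × (215 − 15) = 15 + 0.26 × 200 = 67 → 67
So the blended color is (221, 210, 67), about #ddd243.

(221, 210, 67)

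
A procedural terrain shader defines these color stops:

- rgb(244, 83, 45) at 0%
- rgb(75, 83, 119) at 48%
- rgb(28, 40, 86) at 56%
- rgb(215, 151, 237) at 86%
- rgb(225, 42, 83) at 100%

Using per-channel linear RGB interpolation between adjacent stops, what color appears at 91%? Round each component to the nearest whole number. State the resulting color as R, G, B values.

91% lies between the 86% and 100% stops, so the local fraction is t = (91 − 86)/(100 − 86) = 5/14 ≈ 0.3571.
R = 215 + 0.3571 × (225 − 215) = 218.571 → 219
G = 151 + 0.3571 × (42 − 151) = 112.076 → 112
B = 237 + 0.3571 × (83 − 237) = 182.007 → 182

(219, 112, 182)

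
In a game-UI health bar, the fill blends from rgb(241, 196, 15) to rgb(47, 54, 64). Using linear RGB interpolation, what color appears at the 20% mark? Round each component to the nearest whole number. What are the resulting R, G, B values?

20% corresponds to t = 0.2.
R = 241 + 0.2 × (47 − 241) = 241 + 0.2 × -194 = 202.2 → 202
G = 196 + 0.2 × (54 − 196) = 196 + 0.2 × -142 = 167.6 → 168
B = 15 + 0.2 × (64 − 15) = 15 + 0.2 × 49 = 24.8 → 25

(202, 168, 25)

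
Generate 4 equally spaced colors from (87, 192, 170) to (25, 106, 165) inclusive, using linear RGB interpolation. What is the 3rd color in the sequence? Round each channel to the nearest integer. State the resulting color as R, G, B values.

With 4 swatches and endpoints inclusive, swatch 3 sits at t = (3 − 1)/(4 − 1) = 2/3 ≈ 0.6667.
R = 87 + 0.6667 × (25 − 87) = 45.665 → 46
G = 192 + 0.6667 × (106 − 192) = 134.664 → 135
B = 170 + 0.6667 × (165 − 170) = 166.667 → 167

(46, 135, 167)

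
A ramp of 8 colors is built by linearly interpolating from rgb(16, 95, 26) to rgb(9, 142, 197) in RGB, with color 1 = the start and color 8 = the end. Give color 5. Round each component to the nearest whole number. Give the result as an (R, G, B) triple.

With 8 swatches and endpoints inclusive, swatch 5 sits at t = (5 − 1)/(8 − 1) = 4/7 ≈ 0.5714.
R = 16 + 0.5714 × (9 − 16) = 12 → 12
G = 95 + 0.5714 × (142 − 95) = 121.856 → 122
B = 26 + 0.5714 × (197 − 26) = 123.709 → 124

(12, 122, 124)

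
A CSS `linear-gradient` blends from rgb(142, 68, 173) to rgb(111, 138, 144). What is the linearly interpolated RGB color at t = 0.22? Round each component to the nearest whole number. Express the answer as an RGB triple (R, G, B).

(135, 83, 167)

R = 142 + 0.22 × (111 − 142) = 142 + 0.22 × -31 = 135.18 → 135
G = 68 + 0.22 × (138 − 68) = 68 + 0.22 × 70 = 83.4 → 83
B = 173 + 0.22 × (144 − 173) = 173 + 0.22 × -29 = 166.62 → 167
So the blended color is (135, 83, 167), about #8753a7.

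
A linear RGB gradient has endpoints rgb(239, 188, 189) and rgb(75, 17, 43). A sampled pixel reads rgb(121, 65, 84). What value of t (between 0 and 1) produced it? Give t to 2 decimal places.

0.72

Invert the lerp on the G channel (largest span, 171): t = (65 − 188) / (17 − 188) = -123/-171 = 0.7193.
Check on R: (121 − 239)/(75 − 239) = 0.7195 ✓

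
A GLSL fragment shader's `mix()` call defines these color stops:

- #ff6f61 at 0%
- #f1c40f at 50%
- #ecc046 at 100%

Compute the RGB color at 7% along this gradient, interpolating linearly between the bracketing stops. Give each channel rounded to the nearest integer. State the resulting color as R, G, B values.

(253, 123, 86)

7% lies between the 0% and 50% stops, so the local fraction is t = (7 − 0)/(50 − 0) = 7/50 ≈ 0.14.
#ff6f61 → (255, 111, 97); #f1c40f → (241, 196, 15).
R = 255 + 0.14 × (241 − 255) = 253.04 → 253
G = 111 + 0.14 × (196 − 111) = 122.9 → 123
B = 97 + 0.14 × (15 − 97) = 85.52 → 86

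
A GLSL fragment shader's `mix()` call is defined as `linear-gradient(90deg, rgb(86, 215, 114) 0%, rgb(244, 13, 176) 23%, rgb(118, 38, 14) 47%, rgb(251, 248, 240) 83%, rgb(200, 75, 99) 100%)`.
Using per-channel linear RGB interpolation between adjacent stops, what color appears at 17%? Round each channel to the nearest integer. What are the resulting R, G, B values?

(203, 66, 160)

17% lies between the 0% and 23% stops, so the local fraction is t = (17 − 0)/(23 − 0) = 17/23 ≈ 0.7391.
R = 86 + 0.7391 × (244 − 86) = 202.778 → 203
G = 215 + 0.7391 × (13 − 215) = 65.702 → 66
B = 114 + 0.7391 × (176 − 114) = 159.824 → 160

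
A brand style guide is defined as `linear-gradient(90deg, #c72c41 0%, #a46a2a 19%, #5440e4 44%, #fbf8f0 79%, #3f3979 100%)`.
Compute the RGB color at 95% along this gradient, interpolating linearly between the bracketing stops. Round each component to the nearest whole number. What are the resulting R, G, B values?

95% lies between the 79% and 100% stops, so the local fraction is t = (95 − 79)/(100 − 79) = 16/21 ≈ 0.7619.
#fbf8f0 → (251, 248, 240); #3f3979 → (63, 57, 121).
R = 251 + 0.7619 × (63 − 251) = 107.763 → 108
G = 248 + 0.7619 × (57 − 248) = 102.477 → 102
B = 240 + 0.7619 × (121 − 240) = 149.334 → 149

(108, 102, 149)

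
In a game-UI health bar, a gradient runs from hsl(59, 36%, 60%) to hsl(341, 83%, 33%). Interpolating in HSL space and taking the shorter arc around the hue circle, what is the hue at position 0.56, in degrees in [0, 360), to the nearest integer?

15

Hue: 341 − 59 = 282°, but |282| > 180 so the shorter arc goes the other way: Δh = 282 − 360 = -78°.
H = 59 + 0.56 × (-78) = 15.32 → 15°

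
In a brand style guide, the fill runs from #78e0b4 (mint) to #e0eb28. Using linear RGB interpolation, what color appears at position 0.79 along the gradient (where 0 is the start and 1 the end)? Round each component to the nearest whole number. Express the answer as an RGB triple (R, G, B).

(202, 233, 69)

#78e0b4 → (120, 224, 180); #e0eb28 → (224, 235, 40).
R = 120 + 0.79 × (224 − 120) = 120 + 0.79 × 104 = 202.16 → 202
G = 224 + 0.79 × (235 − 224) = 224 + 0.79 × 11 = 232.69 → 233
B = 180 + 0.79 × (40 − 180) = 180 + 0.79 × -140 = 69.4 → 69
So the blended color is (202, 233, 69), about #cae945.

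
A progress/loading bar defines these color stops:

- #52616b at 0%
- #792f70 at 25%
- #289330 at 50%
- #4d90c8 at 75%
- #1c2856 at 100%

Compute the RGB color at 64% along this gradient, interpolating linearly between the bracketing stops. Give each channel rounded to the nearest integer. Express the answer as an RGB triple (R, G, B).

(61, 145, 133)

64% lies between the 50% and 75% stops, so the local fraction is t = (64 − 50)/(75 − 50) = 14/25 ≈ 0.56.
#289330 → (40, 147, 48); #4d90c8 → (77, 144, 200).
R = 40 + 0.56 × (77 − 40) = 60.72 → 61
G = 147 + 0.56 × (144 − 147) = 145.32 → 145
B = 48 + 0.56 × (200 − 48) = 133.12 → 133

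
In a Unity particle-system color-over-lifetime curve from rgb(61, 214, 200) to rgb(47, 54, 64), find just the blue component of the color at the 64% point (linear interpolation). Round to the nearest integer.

113

B = 200 + 0.64 × (64 − 200) = 112.96 → 113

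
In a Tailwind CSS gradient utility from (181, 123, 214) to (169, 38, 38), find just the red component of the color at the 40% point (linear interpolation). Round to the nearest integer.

R = 181 + 0.4 × (169 − 181) = 176.2 → 176

176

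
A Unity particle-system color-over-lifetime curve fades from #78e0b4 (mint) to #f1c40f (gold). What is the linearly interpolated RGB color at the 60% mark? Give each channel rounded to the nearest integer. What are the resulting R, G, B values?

(193, 207, 81)

#78e0b4 → (120, 224, 180); #f1c40f → (241, 196, 15).
60% corresponds to t = 0.6.
R = 120 + 0.6 × (241 − 120) = 120 + 0.6 × 121 = 192.6 → 193
G = 224 + 0.6 × (196 − 224) = 224 + 0.6 × -28 = 207.2 → 207
B = 180 + 0.6 × (15 − 180) = 180 + 0.6 × -165 = 81 → 81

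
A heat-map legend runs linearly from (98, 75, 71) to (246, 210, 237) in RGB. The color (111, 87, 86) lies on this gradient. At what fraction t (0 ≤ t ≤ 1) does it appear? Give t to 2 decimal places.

Invert the lerp on the B channel (largest span, 166): t = (86 − 71) / (237 − 71) = 15/166 = 0.090361.
Check on R: (111 − 98)/(246 − 98) = 0.08784 ✓

0.09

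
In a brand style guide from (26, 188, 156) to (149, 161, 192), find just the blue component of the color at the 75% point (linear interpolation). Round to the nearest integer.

183

B = 156 + 0.75 × (192 − 156) = 183 → 183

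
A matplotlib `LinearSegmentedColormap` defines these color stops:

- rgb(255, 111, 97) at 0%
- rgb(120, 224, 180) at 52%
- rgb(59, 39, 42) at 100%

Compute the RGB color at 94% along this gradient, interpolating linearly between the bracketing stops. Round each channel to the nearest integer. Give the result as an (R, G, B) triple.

(67, 62, 59)

94% lies between the 52% and 100% stops, so the local fraction is t = (94 − 52)/(100 − 52) = 42/48 ≈ 0.875.
R = 120 + 0.875 × (59 − 120) = 66.625 → 67
G = 224 + 0.875 × (39 − 224) = 62.125 → 62
B = 180 + 0.875 × (42 − 180) = 59.25 → 59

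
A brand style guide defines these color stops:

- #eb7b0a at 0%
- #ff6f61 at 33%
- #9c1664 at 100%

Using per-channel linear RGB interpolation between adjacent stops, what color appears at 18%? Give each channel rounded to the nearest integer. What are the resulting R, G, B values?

(246, 116, 57)

18% lies between the 0% and 33% stops, so the local fraction is t = (18 − 0)/(33 − 0) = 18/33 ≈ 0.5455.
#eb7b0a → (235, 123, 10); #ff6f61 → (255, 111, 97).
R = 235 + 0.5455 × (255 − 235) = 245.91 → 246
G = 123 + 0.5455 × (111 − 123) = 116.454 → 116
B = 10 + 0.5455 × (97 − 10) = 57.459 → 57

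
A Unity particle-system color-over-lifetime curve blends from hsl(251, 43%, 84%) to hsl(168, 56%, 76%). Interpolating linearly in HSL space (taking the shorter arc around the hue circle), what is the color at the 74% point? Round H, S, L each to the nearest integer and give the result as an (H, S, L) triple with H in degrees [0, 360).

(190, 53, 78)

Hue arc: Δh = 168 − 251 = -83° (|Δh| ≤ 180, already the shorter path).
H = 251 + 0.74 × (-83) = 189.58 → 190°
S = 43 + 0.74 × (56 − 43) = 52.62 → 53%
L = 84 + 0.74 × (76 − 84) = 78.08 → 78%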